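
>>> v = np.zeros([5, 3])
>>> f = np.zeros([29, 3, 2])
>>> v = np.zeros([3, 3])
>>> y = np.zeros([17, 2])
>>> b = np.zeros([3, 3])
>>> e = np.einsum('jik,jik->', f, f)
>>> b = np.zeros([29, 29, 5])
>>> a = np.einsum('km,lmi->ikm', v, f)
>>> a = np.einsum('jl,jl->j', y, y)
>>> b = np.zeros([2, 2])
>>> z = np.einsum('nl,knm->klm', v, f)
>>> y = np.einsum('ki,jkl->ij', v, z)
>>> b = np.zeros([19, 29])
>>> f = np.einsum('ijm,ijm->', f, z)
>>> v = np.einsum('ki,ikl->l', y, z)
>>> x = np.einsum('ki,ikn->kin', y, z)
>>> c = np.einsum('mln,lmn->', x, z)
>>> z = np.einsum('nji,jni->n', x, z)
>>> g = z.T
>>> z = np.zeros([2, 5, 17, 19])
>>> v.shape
(2,)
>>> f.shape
()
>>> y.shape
(3, 29)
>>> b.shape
(19, 29)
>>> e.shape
()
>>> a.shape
(17,)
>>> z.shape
(2, 5, 17, 19)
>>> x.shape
(3, 29, 2)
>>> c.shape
()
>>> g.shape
(3,)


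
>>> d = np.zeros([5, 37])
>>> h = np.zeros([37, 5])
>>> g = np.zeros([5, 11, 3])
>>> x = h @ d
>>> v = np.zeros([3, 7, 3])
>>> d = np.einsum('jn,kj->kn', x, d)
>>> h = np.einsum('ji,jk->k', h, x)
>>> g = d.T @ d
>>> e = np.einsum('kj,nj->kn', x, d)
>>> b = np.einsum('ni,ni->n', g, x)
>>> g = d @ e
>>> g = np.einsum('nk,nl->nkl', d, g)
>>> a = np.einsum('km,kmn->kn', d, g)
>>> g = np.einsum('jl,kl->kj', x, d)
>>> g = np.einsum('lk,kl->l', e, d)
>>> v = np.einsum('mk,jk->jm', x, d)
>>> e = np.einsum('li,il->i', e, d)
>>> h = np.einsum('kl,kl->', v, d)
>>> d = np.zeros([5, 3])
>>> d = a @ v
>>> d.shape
(5, 37)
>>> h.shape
()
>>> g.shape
(37,)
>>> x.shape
(37, 37)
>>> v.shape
(5, 37)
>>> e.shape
(5,)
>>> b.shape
(37,)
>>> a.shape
(5, 5)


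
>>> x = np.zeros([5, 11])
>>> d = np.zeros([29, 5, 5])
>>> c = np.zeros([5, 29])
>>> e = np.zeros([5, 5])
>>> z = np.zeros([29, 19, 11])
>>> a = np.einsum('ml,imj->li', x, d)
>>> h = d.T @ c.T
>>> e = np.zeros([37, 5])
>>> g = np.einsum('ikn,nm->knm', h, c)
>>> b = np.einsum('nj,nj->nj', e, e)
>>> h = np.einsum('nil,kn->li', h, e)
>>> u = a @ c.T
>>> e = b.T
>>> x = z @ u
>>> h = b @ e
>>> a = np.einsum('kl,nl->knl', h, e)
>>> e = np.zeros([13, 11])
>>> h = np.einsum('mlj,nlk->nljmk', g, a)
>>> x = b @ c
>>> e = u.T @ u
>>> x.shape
(37, 29)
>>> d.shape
(29, 5, 5)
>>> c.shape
(5, 29)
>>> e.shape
(5, 5)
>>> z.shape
(29, 19, 11)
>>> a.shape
(37, 5, 37)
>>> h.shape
(37, 5, 29, 5, 37)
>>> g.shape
(5, 5, 29)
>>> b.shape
(37, 5)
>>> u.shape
(11, 5)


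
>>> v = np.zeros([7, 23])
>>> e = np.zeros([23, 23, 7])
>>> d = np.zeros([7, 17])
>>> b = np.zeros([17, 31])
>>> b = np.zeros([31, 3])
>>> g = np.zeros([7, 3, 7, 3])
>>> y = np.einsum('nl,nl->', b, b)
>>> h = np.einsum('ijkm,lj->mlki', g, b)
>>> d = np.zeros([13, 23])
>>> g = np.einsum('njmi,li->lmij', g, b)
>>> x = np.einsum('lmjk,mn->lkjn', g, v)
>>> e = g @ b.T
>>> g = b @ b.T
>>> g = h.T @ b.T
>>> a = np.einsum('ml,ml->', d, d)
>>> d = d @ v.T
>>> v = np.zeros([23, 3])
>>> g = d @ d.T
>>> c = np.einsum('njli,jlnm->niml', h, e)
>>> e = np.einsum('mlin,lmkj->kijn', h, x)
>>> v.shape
(23, 3)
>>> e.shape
(3, 7, 23, 7)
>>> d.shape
(13, 7)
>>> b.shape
(31, 3)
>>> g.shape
(13, 13)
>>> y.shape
()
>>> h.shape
(3, 31, 7, 7)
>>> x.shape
(31, 3, 3, 23)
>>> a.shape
()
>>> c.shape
(3, 7, 31, 7)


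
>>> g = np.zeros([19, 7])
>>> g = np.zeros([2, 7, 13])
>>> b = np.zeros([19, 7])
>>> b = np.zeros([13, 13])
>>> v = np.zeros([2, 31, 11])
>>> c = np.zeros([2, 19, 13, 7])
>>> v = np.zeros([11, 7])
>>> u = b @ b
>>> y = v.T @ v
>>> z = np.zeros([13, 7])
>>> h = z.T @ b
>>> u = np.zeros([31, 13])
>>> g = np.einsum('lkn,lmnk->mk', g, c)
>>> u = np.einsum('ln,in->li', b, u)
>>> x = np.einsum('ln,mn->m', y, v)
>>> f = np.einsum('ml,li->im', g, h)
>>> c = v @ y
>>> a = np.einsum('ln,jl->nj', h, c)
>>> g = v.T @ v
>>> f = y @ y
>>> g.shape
(7, 7)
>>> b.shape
(13, 13)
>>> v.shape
(11, 7)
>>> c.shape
(11, 7)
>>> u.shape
(13, 31)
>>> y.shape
(7, 7)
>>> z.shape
(13, 7)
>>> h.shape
(7, 13)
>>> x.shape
(11,)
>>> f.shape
(7, 7)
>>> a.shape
(13, 11)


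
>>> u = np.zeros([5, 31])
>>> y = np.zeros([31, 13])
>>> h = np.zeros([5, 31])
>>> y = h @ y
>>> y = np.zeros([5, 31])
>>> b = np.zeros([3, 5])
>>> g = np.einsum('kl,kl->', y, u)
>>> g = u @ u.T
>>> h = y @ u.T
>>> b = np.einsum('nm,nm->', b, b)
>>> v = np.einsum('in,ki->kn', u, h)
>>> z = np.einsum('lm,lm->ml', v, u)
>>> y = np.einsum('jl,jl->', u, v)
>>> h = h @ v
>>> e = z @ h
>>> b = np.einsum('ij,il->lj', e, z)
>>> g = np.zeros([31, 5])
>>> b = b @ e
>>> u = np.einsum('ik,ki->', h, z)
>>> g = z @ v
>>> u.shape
()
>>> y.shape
()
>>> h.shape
(5, 31)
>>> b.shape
(5, 31)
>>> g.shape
(31, 31)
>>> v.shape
(5, 31)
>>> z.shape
(31, 5)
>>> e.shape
(31, 31)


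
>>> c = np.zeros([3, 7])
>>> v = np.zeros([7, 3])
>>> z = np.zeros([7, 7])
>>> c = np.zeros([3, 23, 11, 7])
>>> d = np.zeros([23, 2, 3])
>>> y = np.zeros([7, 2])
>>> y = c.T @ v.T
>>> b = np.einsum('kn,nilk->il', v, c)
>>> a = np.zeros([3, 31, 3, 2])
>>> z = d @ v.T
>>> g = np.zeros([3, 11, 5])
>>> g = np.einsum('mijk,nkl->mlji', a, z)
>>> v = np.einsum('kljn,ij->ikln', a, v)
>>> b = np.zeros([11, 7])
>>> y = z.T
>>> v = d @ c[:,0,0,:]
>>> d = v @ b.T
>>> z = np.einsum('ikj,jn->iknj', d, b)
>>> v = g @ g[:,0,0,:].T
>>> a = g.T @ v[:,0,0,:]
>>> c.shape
(3, 23, 11, 7)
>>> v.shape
(3, 7, 3, 3)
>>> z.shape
(23, 2, 7, 11)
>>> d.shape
(23, 2, 11)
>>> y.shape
(7, 2, 23)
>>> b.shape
(11, 7)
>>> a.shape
(31, 3, 7, 3)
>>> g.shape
(3, 7, 3, 31)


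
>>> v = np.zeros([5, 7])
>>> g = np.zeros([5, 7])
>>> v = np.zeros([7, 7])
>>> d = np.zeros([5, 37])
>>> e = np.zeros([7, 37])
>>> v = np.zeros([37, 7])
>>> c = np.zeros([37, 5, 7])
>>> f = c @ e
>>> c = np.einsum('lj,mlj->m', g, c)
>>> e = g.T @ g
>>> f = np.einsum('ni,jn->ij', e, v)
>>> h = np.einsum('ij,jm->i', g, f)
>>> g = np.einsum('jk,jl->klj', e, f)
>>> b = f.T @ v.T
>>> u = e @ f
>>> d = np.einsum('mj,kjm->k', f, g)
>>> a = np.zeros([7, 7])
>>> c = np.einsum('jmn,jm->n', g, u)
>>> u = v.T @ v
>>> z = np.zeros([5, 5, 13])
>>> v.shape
(37, 7)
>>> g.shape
(7, 37, 7)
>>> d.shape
(7,)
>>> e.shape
(7, 7)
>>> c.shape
(7,)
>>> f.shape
(7, 37)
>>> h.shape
(5,)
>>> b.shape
(37, 37)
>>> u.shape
(7, 7)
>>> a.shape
(7, 7)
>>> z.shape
(5, 5, 13)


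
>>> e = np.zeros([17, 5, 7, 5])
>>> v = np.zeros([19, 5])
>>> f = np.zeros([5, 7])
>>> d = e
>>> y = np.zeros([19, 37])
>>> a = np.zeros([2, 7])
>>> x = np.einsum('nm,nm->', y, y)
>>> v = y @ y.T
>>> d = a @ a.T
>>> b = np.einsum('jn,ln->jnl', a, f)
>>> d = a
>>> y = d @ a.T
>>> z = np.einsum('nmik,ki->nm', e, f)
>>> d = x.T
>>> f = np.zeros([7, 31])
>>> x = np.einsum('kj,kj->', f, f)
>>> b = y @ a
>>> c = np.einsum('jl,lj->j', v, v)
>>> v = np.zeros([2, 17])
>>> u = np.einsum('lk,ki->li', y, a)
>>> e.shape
(17, 5, 7, 5)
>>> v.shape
(2, 17)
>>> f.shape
(7, 31)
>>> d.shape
()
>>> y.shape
(2, 2)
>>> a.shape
(2, 7)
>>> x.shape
()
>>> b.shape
(2, 7)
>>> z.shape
(17, 5)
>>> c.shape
(19,)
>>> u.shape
(2, 7)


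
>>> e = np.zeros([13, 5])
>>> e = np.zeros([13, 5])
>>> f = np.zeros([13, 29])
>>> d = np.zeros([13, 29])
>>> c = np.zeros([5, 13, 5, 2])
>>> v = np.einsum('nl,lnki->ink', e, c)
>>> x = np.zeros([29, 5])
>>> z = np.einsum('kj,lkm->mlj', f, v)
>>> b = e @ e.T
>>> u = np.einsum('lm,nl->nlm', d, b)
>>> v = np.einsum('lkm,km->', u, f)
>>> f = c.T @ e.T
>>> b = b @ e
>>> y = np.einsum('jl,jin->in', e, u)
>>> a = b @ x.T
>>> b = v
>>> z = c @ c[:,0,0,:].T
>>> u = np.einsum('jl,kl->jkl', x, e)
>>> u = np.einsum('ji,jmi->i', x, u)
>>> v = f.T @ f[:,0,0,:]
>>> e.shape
(13, 5)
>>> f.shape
(2, 5, 13, 13)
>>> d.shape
(13, 29)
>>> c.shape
(5, 13, 5, 2)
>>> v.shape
(13, 13, 5, 13)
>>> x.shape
(29, 5)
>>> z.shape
(5, 13, 5, 5)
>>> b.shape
()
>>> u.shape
(5,)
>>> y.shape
(13, 29)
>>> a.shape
(13, 29)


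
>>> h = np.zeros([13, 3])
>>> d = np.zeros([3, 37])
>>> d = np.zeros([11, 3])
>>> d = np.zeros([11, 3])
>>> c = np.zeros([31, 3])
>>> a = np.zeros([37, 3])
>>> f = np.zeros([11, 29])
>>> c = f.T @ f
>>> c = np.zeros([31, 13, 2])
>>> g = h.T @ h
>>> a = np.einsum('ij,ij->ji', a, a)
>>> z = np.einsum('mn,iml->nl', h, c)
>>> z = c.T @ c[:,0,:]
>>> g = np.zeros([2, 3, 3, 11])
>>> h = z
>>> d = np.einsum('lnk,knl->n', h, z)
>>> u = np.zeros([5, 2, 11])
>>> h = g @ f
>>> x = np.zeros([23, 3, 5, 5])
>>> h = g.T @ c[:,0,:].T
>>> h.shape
(11, 3, 3, 31)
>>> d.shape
(13,)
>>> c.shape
(31, 13, 2)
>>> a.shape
(3, 37)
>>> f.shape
(11, 29)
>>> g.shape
(2, 3, 3, 11)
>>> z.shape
(2, 13, 2)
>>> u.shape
(5, 2, 11)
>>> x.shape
(23, 3, 5, 5)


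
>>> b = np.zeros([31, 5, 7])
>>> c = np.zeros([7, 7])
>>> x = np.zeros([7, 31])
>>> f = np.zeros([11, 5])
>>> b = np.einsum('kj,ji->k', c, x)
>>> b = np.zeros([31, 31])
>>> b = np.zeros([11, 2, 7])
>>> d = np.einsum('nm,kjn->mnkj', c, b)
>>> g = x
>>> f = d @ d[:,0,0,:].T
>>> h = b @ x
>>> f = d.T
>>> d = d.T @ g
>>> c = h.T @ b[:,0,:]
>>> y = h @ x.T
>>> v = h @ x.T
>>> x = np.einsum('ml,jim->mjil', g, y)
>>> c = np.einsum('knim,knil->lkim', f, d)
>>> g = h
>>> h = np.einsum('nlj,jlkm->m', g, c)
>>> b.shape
(11, 2, 7)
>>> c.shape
(31, 2, 7, 7)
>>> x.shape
(7, 11, 2, 31)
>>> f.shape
(2, 11, 7, 7)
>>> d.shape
(2, 11, 7, 31)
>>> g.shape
(11, 2, 31)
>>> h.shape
(7,)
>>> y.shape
(11, 2, 7)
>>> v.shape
(11, 2, 7)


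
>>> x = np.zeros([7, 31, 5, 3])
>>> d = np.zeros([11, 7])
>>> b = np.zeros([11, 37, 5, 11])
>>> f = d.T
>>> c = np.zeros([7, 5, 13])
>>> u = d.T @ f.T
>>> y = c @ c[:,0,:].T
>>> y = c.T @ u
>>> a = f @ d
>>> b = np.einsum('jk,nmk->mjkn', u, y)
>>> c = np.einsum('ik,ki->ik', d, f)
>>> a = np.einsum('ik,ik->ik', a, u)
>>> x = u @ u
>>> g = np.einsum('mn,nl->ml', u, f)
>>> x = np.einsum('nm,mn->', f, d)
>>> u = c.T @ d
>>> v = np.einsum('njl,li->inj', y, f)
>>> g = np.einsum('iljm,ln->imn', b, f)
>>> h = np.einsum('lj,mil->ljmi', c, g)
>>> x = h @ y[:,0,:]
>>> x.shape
(11, 7, 5, 7)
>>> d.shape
(11, 7)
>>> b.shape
(5, 7, 7, 13)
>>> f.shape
(7, 11)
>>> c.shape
(11, 7)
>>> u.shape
(7, 7)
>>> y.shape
(13, 5, 7)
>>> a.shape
(7, 7)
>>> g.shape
(5, 13, 11)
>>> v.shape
(11, 13, 5)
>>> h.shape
(11, 7, 5, 13)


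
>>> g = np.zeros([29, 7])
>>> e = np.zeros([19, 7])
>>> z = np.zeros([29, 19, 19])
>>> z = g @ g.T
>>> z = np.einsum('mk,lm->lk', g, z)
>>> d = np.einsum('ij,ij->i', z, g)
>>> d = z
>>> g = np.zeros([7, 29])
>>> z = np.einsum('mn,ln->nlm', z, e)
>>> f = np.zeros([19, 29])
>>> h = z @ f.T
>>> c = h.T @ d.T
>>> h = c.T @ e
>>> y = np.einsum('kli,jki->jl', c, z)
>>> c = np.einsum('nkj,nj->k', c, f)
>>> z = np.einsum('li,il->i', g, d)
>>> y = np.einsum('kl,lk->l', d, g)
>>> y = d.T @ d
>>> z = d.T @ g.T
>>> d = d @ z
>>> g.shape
(7, 29)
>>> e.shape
(19, 7)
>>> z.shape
(7, 7)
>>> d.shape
(29, 7)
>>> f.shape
(19, 29)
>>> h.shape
(29, 19, 7)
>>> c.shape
(19,)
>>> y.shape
(7, 7)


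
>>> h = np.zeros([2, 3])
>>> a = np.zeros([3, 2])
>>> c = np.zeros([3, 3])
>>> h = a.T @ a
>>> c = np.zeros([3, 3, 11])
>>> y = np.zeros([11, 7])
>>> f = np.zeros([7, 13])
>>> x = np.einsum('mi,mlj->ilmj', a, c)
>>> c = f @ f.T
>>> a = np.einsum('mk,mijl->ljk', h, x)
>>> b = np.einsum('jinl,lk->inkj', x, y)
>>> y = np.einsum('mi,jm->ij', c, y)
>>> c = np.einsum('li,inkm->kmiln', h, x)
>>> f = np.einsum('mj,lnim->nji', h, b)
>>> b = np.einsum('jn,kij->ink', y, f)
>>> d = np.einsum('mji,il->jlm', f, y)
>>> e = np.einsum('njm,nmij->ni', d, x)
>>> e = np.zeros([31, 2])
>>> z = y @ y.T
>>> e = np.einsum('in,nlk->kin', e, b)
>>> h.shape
(2, 2)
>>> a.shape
(11, 3, 2)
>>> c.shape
(3, 11, 2, 2, 3)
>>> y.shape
(7, 11)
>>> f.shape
(3, 2, 7)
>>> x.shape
(2, 3, 3, 11)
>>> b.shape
(2, 11, 3)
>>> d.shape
(2, 11, 3)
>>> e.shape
(3, 31, 2)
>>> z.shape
(7, 7)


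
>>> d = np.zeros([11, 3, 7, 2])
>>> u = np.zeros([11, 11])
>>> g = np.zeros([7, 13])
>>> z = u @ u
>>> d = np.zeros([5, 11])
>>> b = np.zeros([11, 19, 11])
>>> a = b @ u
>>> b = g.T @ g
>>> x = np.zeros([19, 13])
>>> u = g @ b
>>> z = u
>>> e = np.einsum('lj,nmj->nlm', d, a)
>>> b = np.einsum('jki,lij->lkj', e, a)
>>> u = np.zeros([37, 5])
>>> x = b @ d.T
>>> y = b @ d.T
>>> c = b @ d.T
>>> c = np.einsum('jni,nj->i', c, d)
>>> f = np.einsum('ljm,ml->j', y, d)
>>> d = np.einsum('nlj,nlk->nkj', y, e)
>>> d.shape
(11, 19, 5)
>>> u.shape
(37, 5)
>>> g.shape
(7, 13)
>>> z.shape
(7, 13)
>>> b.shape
(11, 5, 11)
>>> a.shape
(11, 19, 11)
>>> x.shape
(11, 5, 5)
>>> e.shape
(11, 5, 19)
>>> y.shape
(11, 5, 5)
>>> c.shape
(5,)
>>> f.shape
(5,)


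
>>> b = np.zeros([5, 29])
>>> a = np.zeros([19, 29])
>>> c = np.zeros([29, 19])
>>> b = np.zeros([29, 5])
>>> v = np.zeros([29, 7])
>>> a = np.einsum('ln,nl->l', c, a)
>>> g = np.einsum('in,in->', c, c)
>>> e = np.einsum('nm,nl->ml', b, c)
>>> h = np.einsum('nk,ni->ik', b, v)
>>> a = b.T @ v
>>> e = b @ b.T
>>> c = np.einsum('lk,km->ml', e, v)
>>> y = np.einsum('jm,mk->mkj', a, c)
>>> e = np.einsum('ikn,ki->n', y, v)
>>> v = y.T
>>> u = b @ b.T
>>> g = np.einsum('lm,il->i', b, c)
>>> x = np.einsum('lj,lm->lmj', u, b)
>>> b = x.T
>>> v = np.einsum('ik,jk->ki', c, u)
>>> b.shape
(29, 5, 29)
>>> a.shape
(5, 7)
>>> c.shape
(7, 29)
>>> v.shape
(29, 7)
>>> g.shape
(7,)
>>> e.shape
(5,)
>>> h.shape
(7, 5)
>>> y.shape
(7, 29, 5)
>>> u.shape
(29, 29)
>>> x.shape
(29, 5, 29)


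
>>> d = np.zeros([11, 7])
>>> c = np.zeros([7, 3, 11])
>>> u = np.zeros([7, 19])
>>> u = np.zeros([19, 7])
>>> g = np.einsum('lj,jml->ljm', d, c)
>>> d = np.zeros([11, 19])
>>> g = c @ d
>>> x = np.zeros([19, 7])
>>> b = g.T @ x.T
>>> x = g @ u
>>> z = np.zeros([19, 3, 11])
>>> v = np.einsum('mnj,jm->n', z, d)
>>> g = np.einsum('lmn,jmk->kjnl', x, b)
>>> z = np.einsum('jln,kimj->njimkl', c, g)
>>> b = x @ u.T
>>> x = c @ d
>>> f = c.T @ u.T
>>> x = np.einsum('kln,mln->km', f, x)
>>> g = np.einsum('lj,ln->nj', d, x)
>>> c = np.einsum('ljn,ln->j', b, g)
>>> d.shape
(11, 19)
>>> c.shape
(3,)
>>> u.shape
(19, 7)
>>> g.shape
(7, 19)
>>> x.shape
(11, 7)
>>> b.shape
(7, 3, 19)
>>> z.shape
(11, 7, 19, 7, 19, 3)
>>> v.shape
(3,)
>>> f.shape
(11, 3, 19)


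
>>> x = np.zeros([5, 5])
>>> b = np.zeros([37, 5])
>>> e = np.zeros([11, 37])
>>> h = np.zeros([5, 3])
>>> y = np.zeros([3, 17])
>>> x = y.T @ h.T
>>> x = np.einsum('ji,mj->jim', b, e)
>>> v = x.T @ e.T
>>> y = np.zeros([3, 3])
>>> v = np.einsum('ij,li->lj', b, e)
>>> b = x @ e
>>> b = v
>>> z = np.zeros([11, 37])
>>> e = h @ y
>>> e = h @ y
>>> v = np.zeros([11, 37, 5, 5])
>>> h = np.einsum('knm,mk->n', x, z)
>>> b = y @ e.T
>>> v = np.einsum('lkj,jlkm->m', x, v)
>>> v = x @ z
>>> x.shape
(37, 5, 11)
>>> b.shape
(3, 5)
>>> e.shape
(5, 3)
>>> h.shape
(5,)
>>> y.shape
(3, 3)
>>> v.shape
(37, 5, 37)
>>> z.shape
(11, 37)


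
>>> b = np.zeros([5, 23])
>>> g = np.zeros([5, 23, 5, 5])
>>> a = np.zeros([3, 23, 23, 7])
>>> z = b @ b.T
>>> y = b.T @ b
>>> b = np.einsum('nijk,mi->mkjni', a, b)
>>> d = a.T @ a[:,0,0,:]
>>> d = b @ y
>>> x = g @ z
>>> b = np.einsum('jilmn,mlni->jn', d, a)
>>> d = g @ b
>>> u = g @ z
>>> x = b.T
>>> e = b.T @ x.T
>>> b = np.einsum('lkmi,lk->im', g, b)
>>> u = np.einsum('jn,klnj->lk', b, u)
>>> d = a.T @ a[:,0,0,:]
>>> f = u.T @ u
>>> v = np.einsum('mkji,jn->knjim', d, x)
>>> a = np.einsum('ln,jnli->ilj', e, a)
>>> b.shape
(5, 5)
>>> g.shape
(5, 23, 5, 5)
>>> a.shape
(7, 23, 3)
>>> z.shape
(5, 5)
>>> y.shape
(23, 23)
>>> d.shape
(7, 23, 23, 7)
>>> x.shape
(23, 5)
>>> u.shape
(23, 5)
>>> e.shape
(23, 23)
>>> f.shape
(5, 5)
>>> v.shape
(23, 5, 23, 7, 7)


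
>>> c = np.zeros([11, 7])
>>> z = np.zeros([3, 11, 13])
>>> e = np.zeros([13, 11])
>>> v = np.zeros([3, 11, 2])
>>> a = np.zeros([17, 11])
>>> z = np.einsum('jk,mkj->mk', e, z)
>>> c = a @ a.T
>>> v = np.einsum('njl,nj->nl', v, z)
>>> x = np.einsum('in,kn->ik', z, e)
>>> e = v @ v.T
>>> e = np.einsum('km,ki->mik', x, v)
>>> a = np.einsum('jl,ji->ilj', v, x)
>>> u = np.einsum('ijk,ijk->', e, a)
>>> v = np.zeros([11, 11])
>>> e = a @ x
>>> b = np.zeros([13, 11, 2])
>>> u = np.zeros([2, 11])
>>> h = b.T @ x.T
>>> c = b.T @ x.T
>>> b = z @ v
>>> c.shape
(2, 11, 3)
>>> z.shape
(3, 11)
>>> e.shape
(13, 2, 13)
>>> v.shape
(11, 11)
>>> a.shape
(13, 2, 3)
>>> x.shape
(3, 13)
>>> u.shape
(2, 11)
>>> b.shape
(3, 11)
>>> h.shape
(2, 11, 3)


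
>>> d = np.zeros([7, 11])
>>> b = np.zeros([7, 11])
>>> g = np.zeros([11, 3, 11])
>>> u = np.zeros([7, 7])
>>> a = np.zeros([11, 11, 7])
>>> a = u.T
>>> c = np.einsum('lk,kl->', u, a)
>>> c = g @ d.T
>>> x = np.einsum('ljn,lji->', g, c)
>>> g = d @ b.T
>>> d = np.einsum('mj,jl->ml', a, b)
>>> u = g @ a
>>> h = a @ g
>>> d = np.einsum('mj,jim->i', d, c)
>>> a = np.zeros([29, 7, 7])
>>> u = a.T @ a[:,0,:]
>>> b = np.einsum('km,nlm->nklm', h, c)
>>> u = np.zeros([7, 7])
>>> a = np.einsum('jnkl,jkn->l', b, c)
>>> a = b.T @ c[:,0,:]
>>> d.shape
(3,)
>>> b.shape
(11, 7, 3, 7)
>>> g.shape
(7, 7)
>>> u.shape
(7, 7)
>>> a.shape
(7, 3, 7, 7)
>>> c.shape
(11, 3, 7)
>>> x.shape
()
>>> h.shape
(7, 7)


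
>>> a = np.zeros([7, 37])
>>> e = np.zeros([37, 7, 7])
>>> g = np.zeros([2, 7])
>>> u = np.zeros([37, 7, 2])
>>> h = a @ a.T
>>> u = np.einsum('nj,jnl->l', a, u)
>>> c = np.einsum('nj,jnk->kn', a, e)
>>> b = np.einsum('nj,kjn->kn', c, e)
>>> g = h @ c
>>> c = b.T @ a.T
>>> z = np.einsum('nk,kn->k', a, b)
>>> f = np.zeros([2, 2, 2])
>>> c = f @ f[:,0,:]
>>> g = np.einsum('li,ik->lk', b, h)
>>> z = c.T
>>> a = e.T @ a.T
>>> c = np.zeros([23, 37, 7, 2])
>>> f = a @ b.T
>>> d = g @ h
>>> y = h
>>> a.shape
(7, 7, 7)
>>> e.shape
(37, 7, 7)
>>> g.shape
(37, 7)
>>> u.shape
(2,)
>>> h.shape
(7, 7)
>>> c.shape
(23, 37, 7, 2)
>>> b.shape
(37, 7)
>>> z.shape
(2, 2, 2)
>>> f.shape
(7, 7, 37)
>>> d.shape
(37, 7)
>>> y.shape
(7, 7)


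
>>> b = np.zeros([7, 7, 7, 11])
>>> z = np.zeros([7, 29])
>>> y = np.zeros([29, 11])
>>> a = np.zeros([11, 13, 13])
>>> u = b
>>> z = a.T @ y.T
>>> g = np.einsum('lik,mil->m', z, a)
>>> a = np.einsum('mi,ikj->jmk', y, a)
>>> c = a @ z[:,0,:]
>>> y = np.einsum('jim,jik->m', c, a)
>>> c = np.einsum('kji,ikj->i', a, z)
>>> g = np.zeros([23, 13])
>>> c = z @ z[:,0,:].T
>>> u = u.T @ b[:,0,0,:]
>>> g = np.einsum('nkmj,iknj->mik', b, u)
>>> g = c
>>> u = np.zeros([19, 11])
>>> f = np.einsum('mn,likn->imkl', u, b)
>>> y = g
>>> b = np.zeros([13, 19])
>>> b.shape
(13, 19)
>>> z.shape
(13, 13, 29)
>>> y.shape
(13, 13, 13)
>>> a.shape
(13, 29, 13)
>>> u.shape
(19, 11)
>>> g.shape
(13, 13, 13)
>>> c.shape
(13, 13, 13)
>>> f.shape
(7, 19, 7, 7)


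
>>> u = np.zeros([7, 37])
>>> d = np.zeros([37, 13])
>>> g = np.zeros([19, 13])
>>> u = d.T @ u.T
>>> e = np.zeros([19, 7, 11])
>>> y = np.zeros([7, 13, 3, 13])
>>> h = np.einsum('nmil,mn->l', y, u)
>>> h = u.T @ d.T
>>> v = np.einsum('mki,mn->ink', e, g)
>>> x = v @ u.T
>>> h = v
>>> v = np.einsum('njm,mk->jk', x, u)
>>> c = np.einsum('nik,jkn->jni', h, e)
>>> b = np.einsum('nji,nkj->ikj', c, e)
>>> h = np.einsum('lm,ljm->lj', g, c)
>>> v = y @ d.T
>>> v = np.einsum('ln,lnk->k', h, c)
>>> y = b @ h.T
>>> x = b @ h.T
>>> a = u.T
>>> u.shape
(13, 7)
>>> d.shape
(37, 13)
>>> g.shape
(19, 13)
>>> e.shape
(19, 7, 11)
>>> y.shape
(13, 7, 19)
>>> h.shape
(19, 11)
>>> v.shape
(13,)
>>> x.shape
(13, 7, 19)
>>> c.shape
(19, 11, 13)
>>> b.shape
(13, 7, 11)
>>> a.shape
(7, 13)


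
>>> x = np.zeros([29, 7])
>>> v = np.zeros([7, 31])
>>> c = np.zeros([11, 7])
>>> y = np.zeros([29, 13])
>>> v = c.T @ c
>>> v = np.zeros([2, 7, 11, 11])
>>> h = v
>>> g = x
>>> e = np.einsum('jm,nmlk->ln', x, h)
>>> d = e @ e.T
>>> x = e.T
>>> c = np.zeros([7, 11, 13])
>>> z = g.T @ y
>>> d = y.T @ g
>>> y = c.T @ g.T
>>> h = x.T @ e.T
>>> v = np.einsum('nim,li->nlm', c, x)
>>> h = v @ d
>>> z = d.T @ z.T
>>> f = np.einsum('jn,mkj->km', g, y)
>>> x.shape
(2, 11)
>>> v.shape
(7, 2, 13)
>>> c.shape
(7, 11, 13)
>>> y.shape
(13, 11, 29)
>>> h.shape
(7, 2, 7)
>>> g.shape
(29, 7)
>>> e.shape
(11, 2)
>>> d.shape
(13, 7)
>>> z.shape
(7, 7)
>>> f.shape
(11, 13)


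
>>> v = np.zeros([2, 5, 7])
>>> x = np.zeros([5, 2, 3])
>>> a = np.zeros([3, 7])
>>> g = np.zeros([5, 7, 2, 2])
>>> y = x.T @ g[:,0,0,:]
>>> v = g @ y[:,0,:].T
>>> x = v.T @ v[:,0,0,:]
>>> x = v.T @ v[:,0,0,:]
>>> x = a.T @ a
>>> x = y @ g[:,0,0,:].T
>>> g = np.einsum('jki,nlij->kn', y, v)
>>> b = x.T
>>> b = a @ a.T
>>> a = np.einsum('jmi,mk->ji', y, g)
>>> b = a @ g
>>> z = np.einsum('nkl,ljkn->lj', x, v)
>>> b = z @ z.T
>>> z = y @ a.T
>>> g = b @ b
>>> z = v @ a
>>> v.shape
(5, 7, 2, 3)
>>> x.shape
(3, 2, 5)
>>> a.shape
(3, 2)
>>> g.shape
(5, 5)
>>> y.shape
(3, 2, 2)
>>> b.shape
(5, 5)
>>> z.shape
(5, 7, 2, 2)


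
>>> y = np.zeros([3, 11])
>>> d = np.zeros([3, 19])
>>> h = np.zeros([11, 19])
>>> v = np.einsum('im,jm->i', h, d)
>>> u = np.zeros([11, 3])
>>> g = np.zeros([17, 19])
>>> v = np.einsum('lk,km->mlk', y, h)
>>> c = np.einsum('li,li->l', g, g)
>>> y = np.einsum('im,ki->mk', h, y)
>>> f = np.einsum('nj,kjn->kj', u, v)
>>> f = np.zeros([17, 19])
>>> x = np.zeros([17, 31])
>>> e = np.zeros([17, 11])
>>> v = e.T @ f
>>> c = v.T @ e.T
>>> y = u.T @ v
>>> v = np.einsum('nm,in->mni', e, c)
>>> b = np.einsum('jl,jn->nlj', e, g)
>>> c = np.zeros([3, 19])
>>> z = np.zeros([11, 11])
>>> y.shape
(3, 19)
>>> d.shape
(3, 19)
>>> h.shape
(11, 19)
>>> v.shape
(11, 17, 19)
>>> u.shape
(11, 3)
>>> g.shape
(17, 19)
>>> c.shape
(3, 19)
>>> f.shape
(17, 19)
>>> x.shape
(17, 31)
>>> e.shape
(17, 11)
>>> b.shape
(19, 11, 17)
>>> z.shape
(11, 11)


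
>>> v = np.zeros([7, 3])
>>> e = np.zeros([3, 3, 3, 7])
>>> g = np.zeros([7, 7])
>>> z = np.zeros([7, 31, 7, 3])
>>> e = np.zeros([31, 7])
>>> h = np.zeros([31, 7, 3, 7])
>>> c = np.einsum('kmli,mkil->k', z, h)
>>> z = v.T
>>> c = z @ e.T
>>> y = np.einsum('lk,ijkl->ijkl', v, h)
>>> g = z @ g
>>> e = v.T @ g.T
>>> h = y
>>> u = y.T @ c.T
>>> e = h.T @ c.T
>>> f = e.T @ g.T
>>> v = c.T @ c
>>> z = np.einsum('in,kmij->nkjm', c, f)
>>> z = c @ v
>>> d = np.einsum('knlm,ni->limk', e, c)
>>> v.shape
(31, 31)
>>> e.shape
(7, 3, 7, 3)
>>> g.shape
(3, 7)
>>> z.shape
(3, 31)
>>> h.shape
(31, 7, 3, 7)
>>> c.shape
(3, 31)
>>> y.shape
(31, 7, 3, 7)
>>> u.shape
(7, 3, 7, 3)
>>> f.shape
(3, 7, 3, 3)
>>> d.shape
(7, 31, 3, 7)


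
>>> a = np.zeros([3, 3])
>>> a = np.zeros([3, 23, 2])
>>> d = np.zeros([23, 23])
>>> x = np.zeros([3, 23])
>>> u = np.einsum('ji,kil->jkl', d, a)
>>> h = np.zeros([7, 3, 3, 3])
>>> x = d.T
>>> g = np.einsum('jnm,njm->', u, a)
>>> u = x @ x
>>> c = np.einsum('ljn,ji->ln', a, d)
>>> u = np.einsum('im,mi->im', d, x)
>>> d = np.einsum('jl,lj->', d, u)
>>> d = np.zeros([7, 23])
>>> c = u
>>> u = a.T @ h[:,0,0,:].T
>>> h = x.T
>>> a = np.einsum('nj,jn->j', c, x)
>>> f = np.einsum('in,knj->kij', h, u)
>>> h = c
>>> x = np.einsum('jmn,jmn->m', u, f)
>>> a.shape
(23,)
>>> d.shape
(7, 23)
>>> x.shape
(23,)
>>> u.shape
(2, 23, 7)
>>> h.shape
(23, 23)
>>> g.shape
()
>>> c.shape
(23, 23)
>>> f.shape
(2, 23, 7)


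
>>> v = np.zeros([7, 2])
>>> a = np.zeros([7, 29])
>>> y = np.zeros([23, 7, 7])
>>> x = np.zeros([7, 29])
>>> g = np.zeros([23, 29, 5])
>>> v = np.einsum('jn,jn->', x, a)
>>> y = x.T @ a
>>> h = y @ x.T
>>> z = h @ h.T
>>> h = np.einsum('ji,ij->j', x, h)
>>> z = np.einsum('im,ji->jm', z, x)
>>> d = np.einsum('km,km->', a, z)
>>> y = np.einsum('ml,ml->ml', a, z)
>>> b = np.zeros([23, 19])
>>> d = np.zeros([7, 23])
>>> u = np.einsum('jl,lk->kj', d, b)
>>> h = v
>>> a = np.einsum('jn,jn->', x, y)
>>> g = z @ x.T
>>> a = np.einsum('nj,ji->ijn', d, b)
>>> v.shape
()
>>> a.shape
(19, 23, 7)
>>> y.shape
(7, 29)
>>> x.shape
(7, 29)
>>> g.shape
(7, 7)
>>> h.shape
()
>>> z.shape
(7, 29)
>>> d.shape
(7, 23)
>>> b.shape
(23, 19)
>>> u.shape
(19, 7)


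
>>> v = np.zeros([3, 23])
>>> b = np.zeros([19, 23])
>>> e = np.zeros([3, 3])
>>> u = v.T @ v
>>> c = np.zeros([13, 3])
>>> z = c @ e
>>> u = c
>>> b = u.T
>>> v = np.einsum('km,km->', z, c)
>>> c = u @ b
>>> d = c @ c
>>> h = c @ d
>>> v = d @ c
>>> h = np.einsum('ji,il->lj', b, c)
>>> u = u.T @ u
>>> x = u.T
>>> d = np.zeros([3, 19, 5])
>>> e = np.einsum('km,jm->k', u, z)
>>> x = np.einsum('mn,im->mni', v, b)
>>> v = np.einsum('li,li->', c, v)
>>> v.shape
()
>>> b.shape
(3, 13)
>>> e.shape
(3,)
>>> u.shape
(3, 3)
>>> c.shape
(13, 13)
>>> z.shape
(13, 3)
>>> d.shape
(3, 19, 5)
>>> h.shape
(13, 3)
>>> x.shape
(13, 13, 3)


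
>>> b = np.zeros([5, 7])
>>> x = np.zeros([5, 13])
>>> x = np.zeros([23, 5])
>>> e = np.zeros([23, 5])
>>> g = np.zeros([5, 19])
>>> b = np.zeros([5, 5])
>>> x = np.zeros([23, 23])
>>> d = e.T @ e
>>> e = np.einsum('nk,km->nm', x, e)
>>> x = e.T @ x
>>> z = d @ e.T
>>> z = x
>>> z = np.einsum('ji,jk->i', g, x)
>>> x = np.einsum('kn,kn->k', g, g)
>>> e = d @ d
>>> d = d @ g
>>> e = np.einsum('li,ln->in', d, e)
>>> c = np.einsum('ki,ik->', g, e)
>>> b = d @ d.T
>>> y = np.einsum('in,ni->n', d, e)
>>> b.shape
(5, 5)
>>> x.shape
(5,)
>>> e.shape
(19, 5)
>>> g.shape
(5, 19)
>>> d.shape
(5, 19)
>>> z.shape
(19,)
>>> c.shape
()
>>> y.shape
(19,)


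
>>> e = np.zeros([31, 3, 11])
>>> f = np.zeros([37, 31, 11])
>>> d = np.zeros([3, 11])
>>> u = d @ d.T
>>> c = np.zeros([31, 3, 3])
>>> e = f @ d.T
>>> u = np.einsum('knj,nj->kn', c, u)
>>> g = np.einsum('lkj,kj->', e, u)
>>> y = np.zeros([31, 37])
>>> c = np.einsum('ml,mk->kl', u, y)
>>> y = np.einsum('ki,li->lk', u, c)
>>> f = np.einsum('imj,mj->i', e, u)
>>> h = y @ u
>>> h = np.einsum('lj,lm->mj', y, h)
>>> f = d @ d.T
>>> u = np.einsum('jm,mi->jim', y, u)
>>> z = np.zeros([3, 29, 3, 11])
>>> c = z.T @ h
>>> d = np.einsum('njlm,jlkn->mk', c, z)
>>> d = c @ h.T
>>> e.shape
(37, 31, 3)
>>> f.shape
(3, 3)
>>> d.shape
(11, 3, 29, 3)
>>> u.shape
(37, 3, 31)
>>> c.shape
(11, 3, 29, 31)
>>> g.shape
()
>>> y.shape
(37, 31)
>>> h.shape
(3, 31)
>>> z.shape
(3, 29, 3, 11)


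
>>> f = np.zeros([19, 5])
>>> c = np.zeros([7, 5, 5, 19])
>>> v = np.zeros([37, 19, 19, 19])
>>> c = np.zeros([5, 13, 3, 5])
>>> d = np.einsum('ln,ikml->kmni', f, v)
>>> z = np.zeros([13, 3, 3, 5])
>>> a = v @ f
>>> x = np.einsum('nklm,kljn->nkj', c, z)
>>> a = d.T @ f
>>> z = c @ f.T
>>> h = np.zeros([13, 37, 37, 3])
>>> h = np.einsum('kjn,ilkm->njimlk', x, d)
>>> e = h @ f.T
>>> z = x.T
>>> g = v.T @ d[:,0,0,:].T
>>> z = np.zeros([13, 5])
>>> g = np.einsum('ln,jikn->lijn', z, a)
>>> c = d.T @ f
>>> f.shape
(19, 5)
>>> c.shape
(37, 5, 19, 5)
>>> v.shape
(37, 19, 19, 19)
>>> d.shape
(19, 19, 5, 37)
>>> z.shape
(13, 5)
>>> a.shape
(37, 5, 19, 5)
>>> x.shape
(5, 13, 3)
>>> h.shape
(3, 13, 19, 37, 19, 5)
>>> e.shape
(3, 13, 19, 37, 19, 19)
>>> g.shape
(13, 5, 37, 5)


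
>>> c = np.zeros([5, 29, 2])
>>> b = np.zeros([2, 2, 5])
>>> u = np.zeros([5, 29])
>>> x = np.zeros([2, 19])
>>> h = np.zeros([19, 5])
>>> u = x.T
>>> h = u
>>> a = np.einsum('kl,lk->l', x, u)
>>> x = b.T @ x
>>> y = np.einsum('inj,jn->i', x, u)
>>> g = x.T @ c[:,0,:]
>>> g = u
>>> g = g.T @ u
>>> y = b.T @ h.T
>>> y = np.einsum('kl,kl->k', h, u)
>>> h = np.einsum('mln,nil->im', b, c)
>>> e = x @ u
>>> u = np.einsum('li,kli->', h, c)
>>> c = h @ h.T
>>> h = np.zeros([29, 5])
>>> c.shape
(29, 29)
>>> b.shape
(2, 2, 5)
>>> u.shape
()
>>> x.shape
(5, 2, 19)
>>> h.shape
(29, 5)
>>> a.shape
(19,)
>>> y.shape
(19,)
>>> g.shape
(2, 2)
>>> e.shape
(5, 2, 2)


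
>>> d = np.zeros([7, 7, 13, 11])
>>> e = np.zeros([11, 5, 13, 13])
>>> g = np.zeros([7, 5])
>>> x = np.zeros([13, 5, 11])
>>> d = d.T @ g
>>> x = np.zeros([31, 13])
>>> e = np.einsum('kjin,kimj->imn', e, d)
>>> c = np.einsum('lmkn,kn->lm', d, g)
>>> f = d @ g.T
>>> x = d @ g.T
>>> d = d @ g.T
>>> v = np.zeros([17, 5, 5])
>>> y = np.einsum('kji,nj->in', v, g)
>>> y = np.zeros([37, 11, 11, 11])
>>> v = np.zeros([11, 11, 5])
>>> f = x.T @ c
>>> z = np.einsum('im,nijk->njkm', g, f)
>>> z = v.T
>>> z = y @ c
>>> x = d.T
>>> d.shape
(11, 13, 7, 7)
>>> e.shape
(13, 7, 13)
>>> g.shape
(7, 5)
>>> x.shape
(7, 7, 13, 11)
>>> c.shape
(11, 13)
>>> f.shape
(7, 7, 13, 13)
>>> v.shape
(11, 11, 5)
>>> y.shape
(37, 11, 11, 11)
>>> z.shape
(37, 11, 11, 13)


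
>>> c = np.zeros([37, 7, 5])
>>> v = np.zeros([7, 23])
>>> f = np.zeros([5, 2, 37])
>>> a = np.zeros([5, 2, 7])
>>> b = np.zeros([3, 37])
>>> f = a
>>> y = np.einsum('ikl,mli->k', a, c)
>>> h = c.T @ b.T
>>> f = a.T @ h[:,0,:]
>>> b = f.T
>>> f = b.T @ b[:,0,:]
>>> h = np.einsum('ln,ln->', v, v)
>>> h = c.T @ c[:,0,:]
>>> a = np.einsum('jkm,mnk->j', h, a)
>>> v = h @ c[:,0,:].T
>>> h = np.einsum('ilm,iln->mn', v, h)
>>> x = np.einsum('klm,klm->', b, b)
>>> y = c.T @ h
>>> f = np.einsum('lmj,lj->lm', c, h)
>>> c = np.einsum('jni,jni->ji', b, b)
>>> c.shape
(3, 7)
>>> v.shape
(5, 7, 37)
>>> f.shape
(37, 7)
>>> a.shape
(5,)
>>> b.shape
(3, 2, 7)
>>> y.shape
(5, 7, 5)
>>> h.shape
(37, 5)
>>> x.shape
()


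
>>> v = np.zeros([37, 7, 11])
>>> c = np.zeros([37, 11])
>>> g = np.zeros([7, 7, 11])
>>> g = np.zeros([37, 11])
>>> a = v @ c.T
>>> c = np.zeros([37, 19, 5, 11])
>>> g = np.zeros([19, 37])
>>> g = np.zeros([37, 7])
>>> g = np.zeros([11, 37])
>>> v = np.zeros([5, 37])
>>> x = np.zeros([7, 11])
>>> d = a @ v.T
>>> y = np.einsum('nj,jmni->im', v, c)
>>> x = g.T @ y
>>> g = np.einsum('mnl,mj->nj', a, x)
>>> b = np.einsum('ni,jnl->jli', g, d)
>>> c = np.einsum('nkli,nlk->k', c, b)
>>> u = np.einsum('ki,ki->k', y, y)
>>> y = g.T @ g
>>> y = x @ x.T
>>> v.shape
(5, 37)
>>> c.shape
(19,)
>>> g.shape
(7, 19)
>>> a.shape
(37, 7, 37)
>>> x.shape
(37, 19)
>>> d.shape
(37, 7, 5)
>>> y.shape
(37, 37)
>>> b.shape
(37, 5, 19)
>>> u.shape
(11,)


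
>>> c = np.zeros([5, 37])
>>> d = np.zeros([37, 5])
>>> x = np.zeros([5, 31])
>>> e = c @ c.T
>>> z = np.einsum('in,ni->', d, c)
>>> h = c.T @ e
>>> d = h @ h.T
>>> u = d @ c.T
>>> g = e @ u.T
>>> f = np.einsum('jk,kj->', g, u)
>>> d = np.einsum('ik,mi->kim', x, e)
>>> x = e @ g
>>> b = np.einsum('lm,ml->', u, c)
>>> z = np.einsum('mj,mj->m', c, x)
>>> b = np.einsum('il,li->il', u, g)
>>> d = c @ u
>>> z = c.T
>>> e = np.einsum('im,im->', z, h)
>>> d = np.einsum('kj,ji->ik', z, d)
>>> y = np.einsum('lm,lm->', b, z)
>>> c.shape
(5, 37)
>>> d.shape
(5, 37)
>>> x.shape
(5, 37)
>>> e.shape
()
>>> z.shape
(37, 5)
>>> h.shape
(37, 5)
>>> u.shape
(37, 5)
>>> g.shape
(5, 37)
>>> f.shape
()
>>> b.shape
(37, 5)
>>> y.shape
()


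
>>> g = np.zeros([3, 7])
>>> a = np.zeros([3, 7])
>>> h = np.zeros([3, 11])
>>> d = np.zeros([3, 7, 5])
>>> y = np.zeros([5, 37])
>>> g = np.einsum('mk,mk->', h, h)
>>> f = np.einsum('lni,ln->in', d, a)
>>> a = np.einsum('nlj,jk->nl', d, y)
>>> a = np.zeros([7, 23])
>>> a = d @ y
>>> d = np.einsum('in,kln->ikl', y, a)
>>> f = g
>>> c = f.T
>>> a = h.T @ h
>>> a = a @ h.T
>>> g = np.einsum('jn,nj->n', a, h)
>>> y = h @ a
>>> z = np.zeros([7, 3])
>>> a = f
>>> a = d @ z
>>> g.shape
(3,)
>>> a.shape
(5, 3, 3)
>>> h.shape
(3, 11)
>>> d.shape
(5, 3, 7)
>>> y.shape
(3, 3)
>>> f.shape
()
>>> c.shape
()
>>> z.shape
(7, 3)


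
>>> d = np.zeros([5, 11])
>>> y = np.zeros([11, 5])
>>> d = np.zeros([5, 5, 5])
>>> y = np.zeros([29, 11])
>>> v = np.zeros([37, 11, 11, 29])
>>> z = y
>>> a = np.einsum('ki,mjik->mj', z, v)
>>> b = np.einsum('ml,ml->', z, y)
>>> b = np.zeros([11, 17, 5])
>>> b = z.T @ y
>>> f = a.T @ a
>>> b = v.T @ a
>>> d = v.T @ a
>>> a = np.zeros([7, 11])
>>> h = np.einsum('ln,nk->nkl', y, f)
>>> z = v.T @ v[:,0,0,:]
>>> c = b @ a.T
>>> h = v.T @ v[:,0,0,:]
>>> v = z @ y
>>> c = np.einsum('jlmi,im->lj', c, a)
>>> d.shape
(29, 11, 11, 11)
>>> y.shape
(29, 11)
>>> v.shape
(29, 11, 11, 11)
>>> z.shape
(29, 11, 11, 29)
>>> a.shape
(7, 11)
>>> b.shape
(29, 11, 11, 11)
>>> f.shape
(11, 11)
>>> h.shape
(29, 11, 11, 29)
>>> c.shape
(11, 29)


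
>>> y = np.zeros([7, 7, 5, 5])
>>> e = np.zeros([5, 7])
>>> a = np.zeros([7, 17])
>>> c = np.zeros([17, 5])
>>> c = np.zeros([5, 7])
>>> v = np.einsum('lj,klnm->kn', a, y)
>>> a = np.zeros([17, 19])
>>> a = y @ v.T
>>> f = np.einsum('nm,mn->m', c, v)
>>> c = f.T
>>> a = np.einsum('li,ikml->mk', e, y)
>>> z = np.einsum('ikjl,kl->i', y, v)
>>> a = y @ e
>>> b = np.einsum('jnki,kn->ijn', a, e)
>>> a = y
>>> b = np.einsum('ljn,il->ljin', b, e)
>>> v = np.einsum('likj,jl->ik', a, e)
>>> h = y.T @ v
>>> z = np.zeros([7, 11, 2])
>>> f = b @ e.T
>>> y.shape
(7, 7, 5, 5)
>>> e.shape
(5, 7)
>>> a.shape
(7, 7, 5, 5)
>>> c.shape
(7,)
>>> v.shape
(7, 5)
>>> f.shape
(7, 7, 5, 5)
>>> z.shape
(7, 11, 2)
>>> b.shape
(7, 7, 5, 7)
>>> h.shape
(5, 5, 7, 5)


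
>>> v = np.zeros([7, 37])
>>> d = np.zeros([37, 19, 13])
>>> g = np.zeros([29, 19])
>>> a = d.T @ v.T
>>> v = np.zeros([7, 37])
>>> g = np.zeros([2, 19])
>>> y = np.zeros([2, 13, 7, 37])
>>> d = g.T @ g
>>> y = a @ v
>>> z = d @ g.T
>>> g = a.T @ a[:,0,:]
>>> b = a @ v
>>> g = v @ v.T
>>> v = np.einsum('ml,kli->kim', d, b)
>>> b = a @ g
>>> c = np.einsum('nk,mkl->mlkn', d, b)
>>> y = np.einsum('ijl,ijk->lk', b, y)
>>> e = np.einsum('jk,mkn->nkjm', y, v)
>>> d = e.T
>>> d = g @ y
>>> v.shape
(13, 37, 19)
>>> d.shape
(7, 37)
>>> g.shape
(7, 7)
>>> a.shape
(13, 19, 7)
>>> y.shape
(7, 37)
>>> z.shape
(19, 2)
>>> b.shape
(13, 19, 7)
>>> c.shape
(13, 7, 19, 19)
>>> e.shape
(19, 37, 7, 13)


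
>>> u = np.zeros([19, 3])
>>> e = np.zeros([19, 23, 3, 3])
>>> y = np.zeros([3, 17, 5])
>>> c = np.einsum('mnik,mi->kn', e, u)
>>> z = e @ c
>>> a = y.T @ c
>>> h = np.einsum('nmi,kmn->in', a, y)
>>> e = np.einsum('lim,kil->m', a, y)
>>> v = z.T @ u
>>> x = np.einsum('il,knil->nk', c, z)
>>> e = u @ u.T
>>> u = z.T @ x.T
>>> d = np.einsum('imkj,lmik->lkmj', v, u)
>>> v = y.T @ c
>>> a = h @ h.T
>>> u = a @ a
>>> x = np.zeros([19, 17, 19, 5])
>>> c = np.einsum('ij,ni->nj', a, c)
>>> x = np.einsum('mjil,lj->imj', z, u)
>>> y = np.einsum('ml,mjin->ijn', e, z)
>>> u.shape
(23, 23)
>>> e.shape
(19, 19)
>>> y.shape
(3, 23, 23)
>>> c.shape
(3, 23)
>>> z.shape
(19, 23, 3, 23)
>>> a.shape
(23, 23)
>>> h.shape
(23, 5)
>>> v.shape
(5, 17, 23)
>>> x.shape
(3, 19, 23)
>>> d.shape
(23, 23, 3, 3)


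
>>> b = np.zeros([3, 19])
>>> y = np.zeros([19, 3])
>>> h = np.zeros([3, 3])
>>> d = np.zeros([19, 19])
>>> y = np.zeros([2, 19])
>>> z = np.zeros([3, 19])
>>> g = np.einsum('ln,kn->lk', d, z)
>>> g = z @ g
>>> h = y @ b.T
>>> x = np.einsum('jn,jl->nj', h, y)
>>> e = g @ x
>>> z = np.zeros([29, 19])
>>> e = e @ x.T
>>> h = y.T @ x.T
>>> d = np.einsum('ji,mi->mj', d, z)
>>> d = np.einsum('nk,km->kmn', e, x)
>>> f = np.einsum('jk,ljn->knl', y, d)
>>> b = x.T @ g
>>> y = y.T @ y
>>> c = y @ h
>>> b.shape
(2, 3)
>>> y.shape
(19, 19)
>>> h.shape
(19, 3)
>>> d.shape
(3, 2, 3)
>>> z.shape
(29, 19)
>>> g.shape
(3, 3)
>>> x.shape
(3, 2)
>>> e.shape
(3, 3)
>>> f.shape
(19, 3, 3)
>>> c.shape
(19, 3)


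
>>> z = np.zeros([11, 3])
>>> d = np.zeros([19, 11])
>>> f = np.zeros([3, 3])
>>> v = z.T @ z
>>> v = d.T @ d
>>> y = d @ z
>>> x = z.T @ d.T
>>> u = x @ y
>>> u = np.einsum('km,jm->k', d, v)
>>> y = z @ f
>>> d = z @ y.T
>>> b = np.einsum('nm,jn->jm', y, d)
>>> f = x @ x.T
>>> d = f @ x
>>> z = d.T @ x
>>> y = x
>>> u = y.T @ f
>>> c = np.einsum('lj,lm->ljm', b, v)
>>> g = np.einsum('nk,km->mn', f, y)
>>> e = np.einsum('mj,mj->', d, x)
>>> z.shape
(19, 19)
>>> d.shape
(3, 19)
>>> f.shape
(3, 3)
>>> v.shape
(11, 11)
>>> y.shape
(3, 19)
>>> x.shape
(3, 19)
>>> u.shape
(19, 3)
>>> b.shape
(11, 3)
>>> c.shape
(11, 3, 11)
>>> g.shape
(19, 3)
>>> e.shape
()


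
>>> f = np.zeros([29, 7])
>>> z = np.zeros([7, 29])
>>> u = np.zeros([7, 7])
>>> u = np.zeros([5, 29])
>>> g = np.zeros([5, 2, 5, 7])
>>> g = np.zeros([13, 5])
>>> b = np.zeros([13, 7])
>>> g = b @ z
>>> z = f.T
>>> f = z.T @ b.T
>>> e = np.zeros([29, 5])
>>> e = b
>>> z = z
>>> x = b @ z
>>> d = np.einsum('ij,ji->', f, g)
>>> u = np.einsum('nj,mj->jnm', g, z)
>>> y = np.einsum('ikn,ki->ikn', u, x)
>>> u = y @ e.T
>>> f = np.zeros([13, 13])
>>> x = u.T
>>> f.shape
(13, 13)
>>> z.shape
(7, 29)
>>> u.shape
(29, 13, 13)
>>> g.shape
(13, 29)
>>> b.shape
(13, 7)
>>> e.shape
(13, 7)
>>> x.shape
(13, 13, 29)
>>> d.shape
()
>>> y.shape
(29, 13, 7)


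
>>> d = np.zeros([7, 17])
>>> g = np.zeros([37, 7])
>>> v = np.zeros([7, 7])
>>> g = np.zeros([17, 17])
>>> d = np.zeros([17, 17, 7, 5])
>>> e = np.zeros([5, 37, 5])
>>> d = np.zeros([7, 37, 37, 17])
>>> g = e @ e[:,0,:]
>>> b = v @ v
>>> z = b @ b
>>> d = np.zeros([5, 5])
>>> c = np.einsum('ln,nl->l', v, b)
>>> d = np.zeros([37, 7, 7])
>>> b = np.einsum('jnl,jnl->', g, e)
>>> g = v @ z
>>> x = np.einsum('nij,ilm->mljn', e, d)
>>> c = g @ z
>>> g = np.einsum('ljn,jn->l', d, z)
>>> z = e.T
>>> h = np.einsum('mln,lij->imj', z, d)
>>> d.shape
(37, 7, 7)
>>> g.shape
(37,)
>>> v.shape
(7, 7)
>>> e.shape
(5, 37, 5)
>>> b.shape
()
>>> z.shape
(5, 37, 5)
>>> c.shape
(7, 7)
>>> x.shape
(7, 7, 5, 5)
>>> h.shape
(7, 5, 7)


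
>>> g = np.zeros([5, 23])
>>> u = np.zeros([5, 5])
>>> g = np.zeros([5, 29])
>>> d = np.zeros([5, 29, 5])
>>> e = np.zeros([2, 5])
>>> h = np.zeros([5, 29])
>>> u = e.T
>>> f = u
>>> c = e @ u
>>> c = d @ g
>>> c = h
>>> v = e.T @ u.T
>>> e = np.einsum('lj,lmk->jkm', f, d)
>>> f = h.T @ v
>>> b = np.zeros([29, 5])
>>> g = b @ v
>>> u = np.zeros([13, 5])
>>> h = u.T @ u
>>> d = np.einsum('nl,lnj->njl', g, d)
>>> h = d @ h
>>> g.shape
(29, 5)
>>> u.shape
(13, 5)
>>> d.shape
(29, 5, 5)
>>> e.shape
(2, 5, 29)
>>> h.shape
(29, 5, 5)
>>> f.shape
(29, 5)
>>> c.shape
(5, 29)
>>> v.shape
(5, 5)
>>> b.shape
(29, 5)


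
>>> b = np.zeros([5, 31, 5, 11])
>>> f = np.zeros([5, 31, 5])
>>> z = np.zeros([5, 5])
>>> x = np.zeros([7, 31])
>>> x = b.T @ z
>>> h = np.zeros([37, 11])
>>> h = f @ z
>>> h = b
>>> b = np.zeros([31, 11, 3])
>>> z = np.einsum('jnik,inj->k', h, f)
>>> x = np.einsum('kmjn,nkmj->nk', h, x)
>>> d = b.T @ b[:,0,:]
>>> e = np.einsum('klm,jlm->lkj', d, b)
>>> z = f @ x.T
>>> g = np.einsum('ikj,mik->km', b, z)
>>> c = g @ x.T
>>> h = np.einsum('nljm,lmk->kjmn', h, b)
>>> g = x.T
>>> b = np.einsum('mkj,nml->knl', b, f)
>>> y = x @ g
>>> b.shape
(11, 5, 5)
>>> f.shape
(5, 31, 5)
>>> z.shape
(5, 31, 11)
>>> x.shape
(11, 5)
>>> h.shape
(3, 5, 11, 5)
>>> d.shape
(3, 11, 3)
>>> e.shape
(11, 3, 31)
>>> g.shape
(5, 11)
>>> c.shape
(11, 11)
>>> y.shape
(11, 11)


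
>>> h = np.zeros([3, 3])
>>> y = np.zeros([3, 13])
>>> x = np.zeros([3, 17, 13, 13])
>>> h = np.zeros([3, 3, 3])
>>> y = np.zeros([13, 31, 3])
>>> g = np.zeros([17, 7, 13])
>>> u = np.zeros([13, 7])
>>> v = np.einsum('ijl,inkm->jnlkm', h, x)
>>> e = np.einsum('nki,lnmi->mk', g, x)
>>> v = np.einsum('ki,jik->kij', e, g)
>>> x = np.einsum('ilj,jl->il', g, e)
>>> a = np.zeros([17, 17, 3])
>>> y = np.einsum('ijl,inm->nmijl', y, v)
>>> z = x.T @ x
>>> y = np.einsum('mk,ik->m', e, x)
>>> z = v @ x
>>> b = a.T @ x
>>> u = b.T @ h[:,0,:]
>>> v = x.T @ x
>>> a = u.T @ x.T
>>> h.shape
(3, 3, 3)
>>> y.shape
(13,)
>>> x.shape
(17, 7)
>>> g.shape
(17, 7, 13)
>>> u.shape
(7, 17, 3)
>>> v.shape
(7, 7)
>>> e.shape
(13, 7)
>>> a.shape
(3, 17, 17)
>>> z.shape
(13, 7, 7)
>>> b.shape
(3, 17, 7)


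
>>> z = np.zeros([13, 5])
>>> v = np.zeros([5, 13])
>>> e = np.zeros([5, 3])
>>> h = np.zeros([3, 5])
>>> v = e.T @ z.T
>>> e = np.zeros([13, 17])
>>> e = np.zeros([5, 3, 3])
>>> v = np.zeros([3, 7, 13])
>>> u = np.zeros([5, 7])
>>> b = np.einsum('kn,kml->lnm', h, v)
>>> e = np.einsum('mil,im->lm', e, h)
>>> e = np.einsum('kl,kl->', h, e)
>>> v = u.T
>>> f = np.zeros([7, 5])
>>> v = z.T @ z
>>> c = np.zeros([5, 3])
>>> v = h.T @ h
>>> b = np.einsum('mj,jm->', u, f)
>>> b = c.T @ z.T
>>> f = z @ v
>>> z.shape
(13, 5)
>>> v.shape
(5, 5)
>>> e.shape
()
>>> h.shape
(3, 5)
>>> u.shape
(5, 7)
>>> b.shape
(3, 13)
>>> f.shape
(13, 5)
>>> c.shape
(5, 3)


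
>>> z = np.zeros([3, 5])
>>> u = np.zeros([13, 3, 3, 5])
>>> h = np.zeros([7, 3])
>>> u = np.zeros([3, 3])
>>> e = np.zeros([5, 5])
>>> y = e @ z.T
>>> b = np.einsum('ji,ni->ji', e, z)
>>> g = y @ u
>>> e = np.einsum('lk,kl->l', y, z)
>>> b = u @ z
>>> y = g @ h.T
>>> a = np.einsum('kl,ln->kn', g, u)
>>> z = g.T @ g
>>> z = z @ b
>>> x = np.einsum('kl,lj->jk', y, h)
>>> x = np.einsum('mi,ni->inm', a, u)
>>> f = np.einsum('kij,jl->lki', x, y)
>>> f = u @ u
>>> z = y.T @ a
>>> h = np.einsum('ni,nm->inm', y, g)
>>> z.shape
(7, 3)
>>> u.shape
(3, 3)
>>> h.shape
(7, 5, 3)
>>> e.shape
(5,)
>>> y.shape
(5, 7)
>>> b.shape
(3, 5)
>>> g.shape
(5, 3)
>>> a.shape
(5, 3)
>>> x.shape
(3, 3, 5)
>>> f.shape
(3, 3)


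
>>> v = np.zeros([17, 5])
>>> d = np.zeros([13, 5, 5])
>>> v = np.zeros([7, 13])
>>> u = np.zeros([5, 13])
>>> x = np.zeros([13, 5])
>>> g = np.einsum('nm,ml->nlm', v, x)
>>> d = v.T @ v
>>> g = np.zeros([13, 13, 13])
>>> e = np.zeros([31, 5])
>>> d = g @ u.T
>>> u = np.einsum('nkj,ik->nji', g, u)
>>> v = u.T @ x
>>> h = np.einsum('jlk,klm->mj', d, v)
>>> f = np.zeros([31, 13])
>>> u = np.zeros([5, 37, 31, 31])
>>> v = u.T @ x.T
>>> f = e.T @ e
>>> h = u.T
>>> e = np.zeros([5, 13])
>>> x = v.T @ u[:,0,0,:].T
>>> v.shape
(31, 31, 37, 13)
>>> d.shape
(13, 13, 5)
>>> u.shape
(5, 37, 31, 31)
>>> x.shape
(13, 37, 31, 5)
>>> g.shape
(13, 13, 13)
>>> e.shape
(5, 13)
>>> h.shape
(31, 31, 37, 5)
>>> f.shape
(5, 5)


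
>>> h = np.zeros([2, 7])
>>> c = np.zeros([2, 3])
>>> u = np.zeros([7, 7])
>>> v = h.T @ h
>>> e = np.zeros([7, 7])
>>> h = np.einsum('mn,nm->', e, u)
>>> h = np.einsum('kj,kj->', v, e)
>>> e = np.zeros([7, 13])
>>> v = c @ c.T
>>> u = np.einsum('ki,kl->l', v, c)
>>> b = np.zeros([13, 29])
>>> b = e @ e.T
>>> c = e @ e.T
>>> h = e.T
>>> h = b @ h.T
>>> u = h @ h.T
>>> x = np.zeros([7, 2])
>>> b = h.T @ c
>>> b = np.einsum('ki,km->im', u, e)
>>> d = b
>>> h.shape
(7, 13)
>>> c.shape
(7, 7)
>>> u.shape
(7, 7)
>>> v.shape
(2, 2)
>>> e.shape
(7, 13)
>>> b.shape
(7, 13)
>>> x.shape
(7, 2)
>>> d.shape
(7, 13)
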